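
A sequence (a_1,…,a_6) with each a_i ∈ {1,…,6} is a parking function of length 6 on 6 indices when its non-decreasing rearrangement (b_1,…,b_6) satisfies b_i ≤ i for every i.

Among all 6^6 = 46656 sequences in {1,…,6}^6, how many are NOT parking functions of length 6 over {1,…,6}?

Count = 1·7^5 = 1·16807 = 16807
One tuple (5,4,5,5,5,3) → sorted (3,4,5,5,5,5): b_1=3>1, not a PF.
So 46656 − 16807 = 29849 fail.

29849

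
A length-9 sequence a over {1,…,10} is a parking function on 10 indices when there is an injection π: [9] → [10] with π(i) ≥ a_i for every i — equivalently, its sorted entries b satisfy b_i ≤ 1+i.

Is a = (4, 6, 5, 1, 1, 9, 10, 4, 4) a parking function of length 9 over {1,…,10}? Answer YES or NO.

YES

Sorted: b = (1, 1, 4, 4, 4, 5, 6, 9, 10).
  b_1=1 ≤ 2
  b_2=1 ≤ 3
  b_3=4 ≤ 4
  b_4=4 ≤ 5
  b_5=4 ≤ 6
  b_6=5 ≤ 7
  b_7=6 ≤ 8
  b_8=9 ≤ 9
  b_9=10 ≤ 10
All bounds hold ⇒ YES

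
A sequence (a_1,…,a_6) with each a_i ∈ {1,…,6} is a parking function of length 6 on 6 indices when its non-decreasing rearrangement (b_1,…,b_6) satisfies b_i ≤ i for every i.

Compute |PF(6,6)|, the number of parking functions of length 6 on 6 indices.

16807

|PF(6,6)| = (6−6+1)·(6+1)^(6−1) = 1×16807 = 16807 (Konheim–Weiss)
Check (5,4,3,2,1,4) → sorted (1,2,3,4,4,5): b_i ≤ i ∀i, a PF.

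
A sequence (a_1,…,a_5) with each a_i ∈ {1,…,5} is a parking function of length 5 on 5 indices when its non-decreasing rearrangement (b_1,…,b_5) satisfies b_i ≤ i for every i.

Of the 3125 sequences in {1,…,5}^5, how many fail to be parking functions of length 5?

|PF| = (6−5)·6^(5−1) = 1 · 1296 = 1296 [KW]
E.g. (4,5,5,2,5) → sorted (2,4,5,5,5): b_1=2>1, not a PF.
So 3125 − 1296 = 1829 fail.

1829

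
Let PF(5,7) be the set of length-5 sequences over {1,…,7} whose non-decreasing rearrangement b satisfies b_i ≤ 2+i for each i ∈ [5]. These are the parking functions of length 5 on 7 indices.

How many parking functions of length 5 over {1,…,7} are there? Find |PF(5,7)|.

#PF = (8−5)·8^(5−1) = 3×4096 = 12288 [KW]
Check (3,7,2,2,3) → sorted (2,2,3,3,7): b_i ≤ 2+i ∀i, a PF.

12288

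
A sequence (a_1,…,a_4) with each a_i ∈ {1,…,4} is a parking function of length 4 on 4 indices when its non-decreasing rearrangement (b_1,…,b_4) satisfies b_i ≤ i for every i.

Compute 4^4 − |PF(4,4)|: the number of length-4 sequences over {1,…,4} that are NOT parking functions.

|PF(4,4)| = 1·5^3 = 1 · 125 = 125
Check (2,2,4,4) → sorted (2,2,4,4): b_1=2>1, not a PF.
4^4 − 125 = 256 − 125 = 131

131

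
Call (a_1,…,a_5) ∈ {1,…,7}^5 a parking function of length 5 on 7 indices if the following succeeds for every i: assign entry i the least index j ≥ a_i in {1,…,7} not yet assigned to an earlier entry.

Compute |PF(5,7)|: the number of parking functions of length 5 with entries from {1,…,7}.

|PF(5,7)| = (7−5+1)·(7+1)^(5−1) = 3 · 4096 = 12288 (Pollak)
Example (1,3,5,3,1) → sorted (1,1,3,3,5): b_i ≤ 2+i ∀i, a PF.

12288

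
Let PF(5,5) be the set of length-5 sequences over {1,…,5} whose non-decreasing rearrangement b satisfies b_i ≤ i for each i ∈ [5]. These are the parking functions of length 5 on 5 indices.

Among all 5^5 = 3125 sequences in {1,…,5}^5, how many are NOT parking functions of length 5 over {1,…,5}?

Count = (5+1−5)·(5+1)^{5−1} = 1 · 1296 = 1296 (Konheim–Weiss)
Example (2,5,3,2,2) → sorted (2,2,2,3,5): b_1=2>1, not a PF.
5^5 − 1296 = 3125 − 1296 = 1829

1829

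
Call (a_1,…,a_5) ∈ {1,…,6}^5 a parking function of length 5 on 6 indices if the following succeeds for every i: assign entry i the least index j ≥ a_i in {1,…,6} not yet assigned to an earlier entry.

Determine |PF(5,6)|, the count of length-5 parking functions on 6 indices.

4802

Count = (6+1−5)·(6+1)^{5−1} = 2×2401 = 4802
One tuple (1,3,5,5,1) → sorted (1,1,3,5,5): b_i ≤ 1+i ∀i, a PF.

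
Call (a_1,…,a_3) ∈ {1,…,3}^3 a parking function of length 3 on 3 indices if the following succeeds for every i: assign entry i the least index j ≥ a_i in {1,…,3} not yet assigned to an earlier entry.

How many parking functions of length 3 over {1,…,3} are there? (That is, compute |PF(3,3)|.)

16

#PF = (3+1−3)·(3+1)^{3−1} = 1×16 = 16 (Pollak)
E.g. (2,1,2) → sorted (1,2,2): b_i ≤ i ∀i, a PF.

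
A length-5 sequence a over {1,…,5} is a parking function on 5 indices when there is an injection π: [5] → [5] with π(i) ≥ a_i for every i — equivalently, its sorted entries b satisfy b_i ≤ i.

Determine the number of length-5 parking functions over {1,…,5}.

|PF(5,5)| = (5+1−5)·(5+1)^{5−1} = 1×1296 = 1296 [KW]
Check (2,4,1,2,1) → sorted (1,1,2,2,4): b_i ≤ i ∀i, a PF.

1296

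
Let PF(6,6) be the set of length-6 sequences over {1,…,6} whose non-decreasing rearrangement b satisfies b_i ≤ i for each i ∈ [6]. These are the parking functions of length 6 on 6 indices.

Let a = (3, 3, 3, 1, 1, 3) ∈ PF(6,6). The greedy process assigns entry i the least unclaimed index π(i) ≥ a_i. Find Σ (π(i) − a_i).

7

Σπ = 6·7/2 = 21 (π permutes [6]); Σa = 3+3+3+1+1+3 = 14; disp = 21−14 = 7.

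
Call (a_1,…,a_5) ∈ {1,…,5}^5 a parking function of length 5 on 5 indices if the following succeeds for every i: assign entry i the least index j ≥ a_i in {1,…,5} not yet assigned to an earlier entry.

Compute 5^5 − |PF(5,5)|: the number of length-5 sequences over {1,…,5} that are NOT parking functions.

1829

|PF(5,5)| = (6−5)·6^(5−1) = 1×1296 = 1296 [KW]
E.g. (5,5,3,4,3) → sorted (3,3,4,5,5): b_1=3>1, not a PF.
Total 3125; non-PF = 3125−1296 = 1829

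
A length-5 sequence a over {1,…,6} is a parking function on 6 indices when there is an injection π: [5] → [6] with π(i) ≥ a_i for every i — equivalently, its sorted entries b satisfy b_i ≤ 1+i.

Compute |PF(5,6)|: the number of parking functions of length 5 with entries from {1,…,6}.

#PF = (6−5+1)·(6+1)^(5−1) = 2×2401 = 4802 (Pollak)
One tuple (2,3,6,2,4) → sorted (2,2,3,4,6): b_i ≤ 1+i ∀i, a PF.

4802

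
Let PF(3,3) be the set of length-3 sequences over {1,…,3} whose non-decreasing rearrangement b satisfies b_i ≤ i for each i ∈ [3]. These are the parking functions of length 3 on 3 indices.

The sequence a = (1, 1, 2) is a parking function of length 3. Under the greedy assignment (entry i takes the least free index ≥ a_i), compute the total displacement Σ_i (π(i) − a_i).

2

Σπ = 3·4/2 = 6 (π permutes [3]); Σa = 1+1+2 = 4; disp = 6−4 = 2.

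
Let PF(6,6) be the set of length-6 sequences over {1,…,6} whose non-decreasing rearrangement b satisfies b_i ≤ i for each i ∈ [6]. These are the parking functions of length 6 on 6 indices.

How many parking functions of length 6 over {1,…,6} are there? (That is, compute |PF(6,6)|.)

#PF = (6+1−6)·(6+1)^{6−1} = 1×16807 = 16807 (Konheim–Weiss)
One tuple (5,4,3,5,1,2) → sorted (1,2,3,4,5,5): b_i ≤ i ∀i, a PF.

16807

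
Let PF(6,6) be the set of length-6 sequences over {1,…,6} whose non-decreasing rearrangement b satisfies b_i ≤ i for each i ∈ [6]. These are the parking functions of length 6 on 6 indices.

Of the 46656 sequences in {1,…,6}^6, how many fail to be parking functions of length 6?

29849

|PF| = (7−6)·7^(6−1) = 1 · 16807 = 16807 [KW]
Example (2,5,2,2,6,4) → sorted (2,2,2,4,5,6): b_1=2>1, not a PF.
So 46656 − 16807 = 29849 fail.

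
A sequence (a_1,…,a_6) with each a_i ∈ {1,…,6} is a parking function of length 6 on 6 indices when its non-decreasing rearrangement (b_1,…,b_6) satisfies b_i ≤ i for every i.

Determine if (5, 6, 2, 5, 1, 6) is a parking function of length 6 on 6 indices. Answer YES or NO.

NO

Order a: b = (1, 2, 5, 5, 6, 6).
  b_1=1 ≤ 1
  b_2=2 ≤ 2
  b_3=5 > 3
  fails at i=3 ⇒ NO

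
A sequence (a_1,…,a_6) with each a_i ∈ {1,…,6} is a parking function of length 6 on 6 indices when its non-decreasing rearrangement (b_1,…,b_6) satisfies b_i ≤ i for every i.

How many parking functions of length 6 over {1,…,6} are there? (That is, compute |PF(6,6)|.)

16807

#PF = 1·7^5 = 1·16807 = 16807
E.g. (1,2,2,5,4,3) → sorted (1,2,2,3,4,5): b_i ≤ i ∀i, a PF.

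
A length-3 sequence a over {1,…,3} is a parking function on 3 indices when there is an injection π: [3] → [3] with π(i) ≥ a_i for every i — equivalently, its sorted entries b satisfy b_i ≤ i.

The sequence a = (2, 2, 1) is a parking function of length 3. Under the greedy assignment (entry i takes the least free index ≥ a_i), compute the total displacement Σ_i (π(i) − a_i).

Σπ(i) = 1+…+3 = 6; Σa = 2+2+1 = 5; disp = 6−5 = 1.

1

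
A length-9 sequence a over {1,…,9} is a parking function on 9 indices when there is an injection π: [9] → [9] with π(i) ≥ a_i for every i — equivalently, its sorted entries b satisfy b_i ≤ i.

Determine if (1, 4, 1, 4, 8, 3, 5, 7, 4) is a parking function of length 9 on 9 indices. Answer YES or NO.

Rearranged: b = (1, 1, 3, 4, 4, 4, 5, 7, 8).
  b_1=1 ≤ 1
  b_2=1 ≤ 2
  b_3=3 ≤ 3
  b_4=4 ≤ 4
  b_5=4 ≤ 5
  b_6=4 ≤ 6
  b_7=5 ≤ 7
  b_8=7 ≤ 8
  b_9=8 ≤ 9
All bounds hold ⇒ YES

YES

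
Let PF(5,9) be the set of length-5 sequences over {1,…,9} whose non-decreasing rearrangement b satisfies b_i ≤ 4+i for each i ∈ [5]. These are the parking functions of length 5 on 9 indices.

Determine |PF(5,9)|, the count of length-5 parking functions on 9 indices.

50000

|PF(5,9)| = (10−5)·10^(5−1) = 5·10000 = 50000
Check (4,6,1,2,9) → sorted (1,2,4,6,9): b_i ≤ 4+i ∀i, a PF.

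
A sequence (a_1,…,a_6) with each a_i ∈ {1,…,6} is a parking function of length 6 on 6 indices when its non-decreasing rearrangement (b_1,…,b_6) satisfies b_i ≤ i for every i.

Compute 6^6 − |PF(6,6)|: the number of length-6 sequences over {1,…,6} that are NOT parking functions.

Count = (7−6)·7^(6−1) = 1 · 16807 = 16807 (Pollak)
One tuple (6,1,6,3,2,3) → sorted (1,2,3,3,6,6): b_5=6>5, not a PF.
So 46656 − 16807 = 29849 fail.

29849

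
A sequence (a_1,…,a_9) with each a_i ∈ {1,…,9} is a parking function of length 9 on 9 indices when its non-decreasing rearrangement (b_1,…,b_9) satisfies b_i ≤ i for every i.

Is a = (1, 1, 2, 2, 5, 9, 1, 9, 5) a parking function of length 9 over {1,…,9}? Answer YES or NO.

NO

Rearranged: b = (1, 1, 1, 2, 2, 5, 5, 9, 9).
  b_1=1 ≤ 1
  b_2=1 ≤ 2
  b_3=1 ≤ 3
  b_4=2 ≤ 4
  b_5=2 ≤ 5
  b_6=5 ≤ 6
  b_7=5 ≤ 7
  b_8=9 > 8
  fails at i=8 ⇒ NO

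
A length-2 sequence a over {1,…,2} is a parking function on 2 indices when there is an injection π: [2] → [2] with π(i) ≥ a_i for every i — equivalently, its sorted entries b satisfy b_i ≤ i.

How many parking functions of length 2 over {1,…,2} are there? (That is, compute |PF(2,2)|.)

#PF = 1·3^1 = 1 · 3 = 3 (Pollak)
Example (1,1) → sorted (1,1): b_i ≤ i ∀i, a PF.

3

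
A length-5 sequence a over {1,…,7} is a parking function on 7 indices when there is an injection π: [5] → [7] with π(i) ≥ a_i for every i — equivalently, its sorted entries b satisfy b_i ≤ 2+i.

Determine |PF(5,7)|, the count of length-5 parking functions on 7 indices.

12288

|PF| = (7+1−5)·(7+1)^{5−1} = 3 · 4096 = 12288 [KW]
Check (6,5,5,3,2) → sorted (2,3,5,5,6): b_i ≤ 2+i ∀i, a PF.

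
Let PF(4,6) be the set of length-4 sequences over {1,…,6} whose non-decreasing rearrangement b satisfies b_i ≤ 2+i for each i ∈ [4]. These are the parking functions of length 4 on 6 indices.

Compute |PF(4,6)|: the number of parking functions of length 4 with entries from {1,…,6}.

1029

Count = (6−4+1)·(6+1)^(4−1) = 3·343 = 1029 [KW]
E.g. (3,1,6,4) → sorted (1,3,4,6): b_i ≤ 2+i ∀i, a PF.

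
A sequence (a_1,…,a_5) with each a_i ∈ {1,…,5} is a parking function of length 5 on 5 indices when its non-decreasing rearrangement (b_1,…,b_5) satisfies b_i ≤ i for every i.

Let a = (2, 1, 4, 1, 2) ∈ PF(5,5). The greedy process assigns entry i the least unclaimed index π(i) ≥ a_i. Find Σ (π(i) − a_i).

5

Σπ = 5·6/2 = 15 (π permutes [5]); Σa = 2+1+4+1+2 = 10; disp = 15−10 = 5.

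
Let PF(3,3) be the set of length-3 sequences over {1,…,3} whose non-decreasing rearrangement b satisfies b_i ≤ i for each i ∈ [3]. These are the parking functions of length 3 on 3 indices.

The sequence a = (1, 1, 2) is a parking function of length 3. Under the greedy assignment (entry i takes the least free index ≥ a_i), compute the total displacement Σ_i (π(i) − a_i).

2

Σπ(i) = 1+…+3 = 6; Σa = 1+1+2 = 4; disp = 6−4 = 2.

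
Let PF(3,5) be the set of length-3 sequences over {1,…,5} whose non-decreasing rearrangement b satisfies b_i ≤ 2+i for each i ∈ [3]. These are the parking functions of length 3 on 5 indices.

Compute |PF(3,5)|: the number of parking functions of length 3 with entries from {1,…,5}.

108

|PF| = (6−3)·6^(3−1) = 3×36 = 108 (Konheim–Weiss)
E.g. (1,1,1) → sorted (1,1,1): b_i ≤ 2+i ∀i, a PF.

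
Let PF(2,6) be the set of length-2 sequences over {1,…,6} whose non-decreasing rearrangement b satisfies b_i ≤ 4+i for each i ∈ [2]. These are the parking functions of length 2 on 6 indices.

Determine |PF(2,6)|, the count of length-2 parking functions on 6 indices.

|PF| = (7−2)·7^(2−1) = 5×7 = 35
One tuple (4,3) → sorted (3,4): b_i ≤ 4+i ∀i, a PF.

35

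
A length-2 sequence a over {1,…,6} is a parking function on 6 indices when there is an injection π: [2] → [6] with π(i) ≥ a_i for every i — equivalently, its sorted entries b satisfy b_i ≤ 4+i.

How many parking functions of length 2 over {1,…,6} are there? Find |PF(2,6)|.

35

Count = 5·7^1 = 5·7 = 35 (Konheim–Weiss)
Check (1,3) → sorted (1,3): b_i ≤ 4+i ∀i, a PF.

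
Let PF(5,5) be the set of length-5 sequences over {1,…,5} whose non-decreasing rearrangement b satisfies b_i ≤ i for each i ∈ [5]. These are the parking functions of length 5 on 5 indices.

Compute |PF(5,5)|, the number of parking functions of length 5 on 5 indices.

|PF(5,5)| = (5+1−5)·(5+1)^{5−1} = 1 · 1296 = 1296 [KW]
E.g. (1,3,4,1,4) → sorted (1,1,3,4,4): b_i ≤ i ∀i, a PF.

1296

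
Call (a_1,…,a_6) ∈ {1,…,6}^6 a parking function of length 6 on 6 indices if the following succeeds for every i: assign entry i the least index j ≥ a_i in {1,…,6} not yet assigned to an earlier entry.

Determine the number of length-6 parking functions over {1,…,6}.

Count = 1·7^5 = 1×16807 = 16807 [KW]
Example (1,4,3,5,6,2) → sorted (1,2,3,4,5,6): b_i ≤ i ∀i, a PF.

16807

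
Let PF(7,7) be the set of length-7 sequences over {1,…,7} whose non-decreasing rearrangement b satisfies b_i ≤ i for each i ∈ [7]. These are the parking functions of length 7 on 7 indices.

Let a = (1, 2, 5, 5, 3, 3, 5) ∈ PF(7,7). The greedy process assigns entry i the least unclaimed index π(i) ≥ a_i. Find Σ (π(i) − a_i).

4

Σπ = 28 ({1..7} each once); Σa = 1+2+5+5+3+3+5 = 24; disp = 28−24 = 4.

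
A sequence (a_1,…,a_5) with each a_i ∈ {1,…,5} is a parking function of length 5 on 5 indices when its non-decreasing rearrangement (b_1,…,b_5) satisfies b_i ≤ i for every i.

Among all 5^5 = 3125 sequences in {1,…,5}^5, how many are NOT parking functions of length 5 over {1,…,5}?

1829

Count = (6−5)·6^(5−1) = 1×1296 = 1296 [KW]
Example (1,4,1,5,5) → sorted (1,1,4,5,5): b_3=4>3, not a PF.
5^5 − 1296 = 3125 − 1296 = 1829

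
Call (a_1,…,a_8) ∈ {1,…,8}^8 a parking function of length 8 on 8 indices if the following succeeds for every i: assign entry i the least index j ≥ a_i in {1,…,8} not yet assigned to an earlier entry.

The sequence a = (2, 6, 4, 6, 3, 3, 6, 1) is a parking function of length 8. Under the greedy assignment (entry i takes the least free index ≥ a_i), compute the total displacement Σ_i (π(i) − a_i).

5

Σπ = 8·9/2 = 36 (π permutes [8]); Σa = 2+6+4+6+3+3+6+1 = 31; disp = 36−31 = 5.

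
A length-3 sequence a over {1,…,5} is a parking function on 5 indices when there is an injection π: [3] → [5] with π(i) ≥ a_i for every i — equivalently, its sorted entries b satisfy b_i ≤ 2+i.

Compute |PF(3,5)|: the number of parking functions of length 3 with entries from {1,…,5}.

108

#PF = (5+1−3)·(5+1)^{3−1} = 3×36 = 108 (Pollak)
Check (1,4,1) → sorted (1,1,4): b_i ≤ 2+i ∀i, a PF.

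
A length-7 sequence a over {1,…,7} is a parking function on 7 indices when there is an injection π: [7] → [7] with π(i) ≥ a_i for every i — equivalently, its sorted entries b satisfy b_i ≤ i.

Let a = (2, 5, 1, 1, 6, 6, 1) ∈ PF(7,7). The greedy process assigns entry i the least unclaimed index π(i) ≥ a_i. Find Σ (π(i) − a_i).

6

Σπ(i) = 1+…+7 = 28; Σa = 2+5+1+1+6+6+1 = 22; disp = 28−22 = 6.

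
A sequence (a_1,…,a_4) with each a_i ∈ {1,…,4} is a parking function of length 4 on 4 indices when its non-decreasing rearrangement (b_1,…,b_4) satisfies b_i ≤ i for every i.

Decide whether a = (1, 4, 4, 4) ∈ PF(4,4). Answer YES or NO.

Rearranged: b = (1, 4, 4, 4).
  b_1=1 ≤ 1
  b_2=4 > 2
  fails at i=2 ⇒ NO

NO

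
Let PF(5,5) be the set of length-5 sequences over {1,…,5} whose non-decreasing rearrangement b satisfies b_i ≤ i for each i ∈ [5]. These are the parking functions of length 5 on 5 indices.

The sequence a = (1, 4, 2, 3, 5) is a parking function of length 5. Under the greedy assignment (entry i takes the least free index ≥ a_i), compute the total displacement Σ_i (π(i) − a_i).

Σπ = 5·6/2 = 15 (π permutes [5]); Σa = 1+4+2+3+5 = 15; disp = 15−15 = 0.

0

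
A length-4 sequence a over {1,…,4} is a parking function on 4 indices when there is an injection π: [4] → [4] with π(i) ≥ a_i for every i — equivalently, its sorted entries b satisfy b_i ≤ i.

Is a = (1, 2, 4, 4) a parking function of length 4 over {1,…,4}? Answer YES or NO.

Sorted: b = (1, 2, 4, 4).
  b_1=1 ≤ 1
  b_2=2 ≤ 2
  b_3=4 > 3
  fails at i=3 ⇒ NO

NO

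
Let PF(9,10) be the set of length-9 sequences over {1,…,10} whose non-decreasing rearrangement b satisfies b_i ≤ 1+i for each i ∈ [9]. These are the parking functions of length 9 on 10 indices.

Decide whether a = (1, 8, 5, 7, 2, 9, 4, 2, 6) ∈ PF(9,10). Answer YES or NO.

YES

Rearranged: b = (1, 2, 2, 4, 5, 6, 7, 8, 9).
  b_1=1 ≤ 2
  b_2=2 ≤ 3
  b_3=2 ≤ 4
  b_4=4 ≤ 5
  b_5=5 ≤ 6
  b_6=6 ≤ 7
  b_7=7 ≤ 8
  b_8=8 ≤ 9
  b_9=9 ≤ 10
All bounds hold ⇒ YES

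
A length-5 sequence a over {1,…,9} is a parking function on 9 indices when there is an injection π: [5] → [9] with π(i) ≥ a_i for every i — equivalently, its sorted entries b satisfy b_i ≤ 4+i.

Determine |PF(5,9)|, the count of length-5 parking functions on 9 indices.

|PF| = (9+1−5)·(9+1)^{5−1} = 5·10000 = 50000 (Konheim–Weiss)
Example (2,2,2,8,3) → sorted (2,2,2,3,8): b_i ≤ 4+i ∀i, a PF.

50000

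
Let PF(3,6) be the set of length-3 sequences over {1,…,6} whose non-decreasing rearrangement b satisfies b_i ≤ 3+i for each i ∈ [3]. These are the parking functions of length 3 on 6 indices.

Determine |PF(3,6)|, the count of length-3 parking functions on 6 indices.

|PF| = (6+1−3)·(6+1)^{3−1} = 4·49 = 196 (Pollak)
E.g. (2,1,2) → sorted (1,2,2): b_i ≤ 3+i ∀i, a PF.

196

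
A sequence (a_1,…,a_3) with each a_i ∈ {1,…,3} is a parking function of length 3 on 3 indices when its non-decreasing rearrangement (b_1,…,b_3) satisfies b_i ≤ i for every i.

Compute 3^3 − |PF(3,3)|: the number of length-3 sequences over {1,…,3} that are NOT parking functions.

Count = (4−3)·4^(3−1) = 1·16 = 16
One tuple (1,3,3) → sorted (1,3,3): b_2=3>2, not a PF.
Total 27; non-PF = 27−16 = 11

11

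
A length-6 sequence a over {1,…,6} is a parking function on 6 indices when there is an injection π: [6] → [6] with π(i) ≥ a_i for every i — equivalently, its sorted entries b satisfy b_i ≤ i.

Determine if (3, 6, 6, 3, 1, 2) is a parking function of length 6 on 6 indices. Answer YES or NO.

Sorted: b = (1, 2, 3, 3, 6, 6).
  b_1=1 ≤ 1
  b_2=2 ≤ 2
  b_3=3 ≤ 3
  b_4=3 ≤ 4
  b_5=6 > 5
  fails at i=5 ⇒ NO

NO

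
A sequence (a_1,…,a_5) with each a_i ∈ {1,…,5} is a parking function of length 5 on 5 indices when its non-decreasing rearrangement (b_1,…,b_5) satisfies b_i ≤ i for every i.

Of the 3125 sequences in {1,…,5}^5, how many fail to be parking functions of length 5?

1829

#PF = 1·6^4 = 1 · 1296 = 1296 (Konheim–Weiss)
Example (5,4,2,5,5) → sorted (2,4,5,5,5): b_1=2>1, not a PF.
5^5 − 1296 = 3125 − 1296 = 1829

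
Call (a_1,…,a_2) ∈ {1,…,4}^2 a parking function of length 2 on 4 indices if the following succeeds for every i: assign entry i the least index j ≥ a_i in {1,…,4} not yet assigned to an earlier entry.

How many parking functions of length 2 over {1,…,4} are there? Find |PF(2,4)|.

Count = 3·5^1 = 3 · 5 = 15 (Konheim–Weiss)
Check (2,4) → sorted (2,4): b_i ≤ 2+i ∀i, a PF.

15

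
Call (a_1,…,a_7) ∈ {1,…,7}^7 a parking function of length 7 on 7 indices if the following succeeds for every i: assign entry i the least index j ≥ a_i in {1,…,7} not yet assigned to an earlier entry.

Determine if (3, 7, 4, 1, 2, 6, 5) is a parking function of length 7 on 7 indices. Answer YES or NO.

YES

Rearranged: b = (1, 2, 3, 4, 5, 6, 7).
  b_1=1 ≤ 1
  b_2=2 ≤ 2
  b_3=3 ≤ 3
  b_4=4 ≤ 4
  b_5=5 ≤ 5
  b_6=6 ≤ 6
  b_7=7 ≤ 7
All bounds hold ⇒ YES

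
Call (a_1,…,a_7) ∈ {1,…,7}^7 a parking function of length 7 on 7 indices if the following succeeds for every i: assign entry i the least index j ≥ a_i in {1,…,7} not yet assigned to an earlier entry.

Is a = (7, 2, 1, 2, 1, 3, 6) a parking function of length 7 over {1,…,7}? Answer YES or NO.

YES

Rearranged: b = (1, 1, 2, 2, 3, 6, 7).
  b_1=1 ≤ 1
  b_2=1 ≤ 2
  b_3=2 ≤ 3
  b_4=2 ≤ 4
  b_5=3 ≤ 5
  b_6=6 ≤ 6
  b_7=7 ≤ 7
All bounds hold ⇒ YES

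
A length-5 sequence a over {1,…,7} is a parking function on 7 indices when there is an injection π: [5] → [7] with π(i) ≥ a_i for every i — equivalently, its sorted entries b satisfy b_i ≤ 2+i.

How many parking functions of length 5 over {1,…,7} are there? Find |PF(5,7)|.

|PF(5,7)| = (7−5+1)·(7+1)^(5−1) = 3 · 4096 = 12288 [KW]
E.g. (2,6,7,2,4) → sorted (2,2,4,6,7): b_i ≤ 2+i ∀i, a PF.

12288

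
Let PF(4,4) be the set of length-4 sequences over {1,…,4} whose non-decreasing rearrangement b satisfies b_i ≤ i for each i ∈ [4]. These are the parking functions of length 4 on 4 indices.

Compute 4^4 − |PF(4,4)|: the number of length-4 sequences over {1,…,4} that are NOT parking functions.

131

Count = (4+1−4)·(4+1)^{4−1} = 1 · 125 = 125
E.g. (3,3,3,4) → sorted (3,3,3,4): b_1=3>1, not a PF.
4^4 − 125 = 256 − 125 = 131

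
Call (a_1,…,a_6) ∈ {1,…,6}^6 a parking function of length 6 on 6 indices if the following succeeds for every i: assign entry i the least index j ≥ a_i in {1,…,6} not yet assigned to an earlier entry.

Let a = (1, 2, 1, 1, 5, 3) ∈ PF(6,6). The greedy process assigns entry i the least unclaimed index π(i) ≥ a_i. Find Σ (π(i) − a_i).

8

Σπ(i) = 1+…+6 = 21; Σa = 1+2+1+1+5+3 = 13; disp = 21−13 = 8.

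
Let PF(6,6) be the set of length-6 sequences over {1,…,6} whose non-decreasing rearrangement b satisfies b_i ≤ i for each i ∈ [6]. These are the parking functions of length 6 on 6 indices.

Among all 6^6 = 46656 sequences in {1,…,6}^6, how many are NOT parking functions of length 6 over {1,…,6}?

Count = (7−6)·7^(6−1) = 1 · 16807 = 16807 (Pollak)
Check (5,3,4,6,5,6) → sorted (3,4,5,5,6,6): b_1=3>1, not a PF.
6^6 − 16807 = 46656 − 16807 = 29849

29849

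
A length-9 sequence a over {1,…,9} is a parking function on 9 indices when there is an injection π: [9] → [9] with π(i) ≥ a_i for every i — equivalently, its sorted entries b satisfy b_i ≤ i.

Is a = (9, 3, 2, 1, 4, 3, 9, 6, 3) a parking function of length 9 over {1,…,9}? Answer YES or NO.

NO

Order a: b = (1, 2, 3, 3, 3, 4, 6, 9, 9).
  b_1=1 ≤ 1
  b_2=2 ≤ 2
  b_3=3 ≤ 3
  b_4=3 ≤ 4
  b_5=3 ≤ 5
  b_6=4 ≤ 6
  b_7=6 ≤ 7
  b_8=9 > 8
  fails at i=8 ⇒ NO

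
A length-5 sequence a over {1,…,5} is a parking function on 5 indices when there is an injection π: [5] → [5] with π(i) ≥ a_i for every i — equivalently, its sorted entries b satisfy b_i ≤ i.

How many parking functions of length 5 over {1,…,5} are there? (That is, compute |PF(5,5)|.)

1296

|PF| = 1·6^4 = 1 · 1296 = 1296 (Konheim–Weiss)
E.g. (1,1,3,4,4) → sorted (1,1,3,4,4): b_i ≤ i ∀i, a PF.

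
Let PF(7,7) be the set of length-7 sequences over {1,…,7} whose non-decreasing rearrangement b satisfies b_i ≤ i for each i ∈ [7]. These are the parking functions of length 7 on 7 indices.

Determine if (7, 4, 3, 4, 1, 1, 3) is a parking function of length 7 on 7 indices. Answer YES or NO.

YES

Sorted: b = (1, 1, 3, 3, 4, 4, 7).
  b_1=1 ≤ 1
  b_2=1 ≤ 2
  b_3=3 ≤ 3
  b_4=3 ≤ 4
  b_5=4 ≤ 5
  b_6=4 ≤ 6
  b_7=7 ≤ 7
All bounds hold ⇒ YES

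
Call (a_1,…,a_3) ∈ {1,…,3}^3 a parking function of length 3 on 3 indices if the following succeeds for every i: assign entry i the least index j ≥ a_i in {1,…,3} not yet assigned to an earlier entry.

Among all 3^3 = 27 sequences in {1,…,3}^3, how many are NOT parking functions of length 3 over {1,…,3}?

11

#PF = (3−3+1)·(3+1)^(3−1) = 1·16 = 16 (Pollak)
Check (3,2,2) → sorted (2,2,3): b_1=2>1, not a PF.
3^3 − 16 = 27 − 16 = 11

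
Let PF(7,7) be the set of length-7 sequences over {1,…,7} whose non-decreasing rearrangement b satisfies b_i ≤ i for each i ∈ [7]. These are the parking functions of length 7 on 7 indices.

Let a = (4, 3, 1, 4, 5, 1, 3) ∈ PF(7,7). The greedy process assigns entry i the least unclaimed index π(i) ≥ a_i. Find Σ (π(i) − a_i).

Σπ = 28 ({1..7} each once); Σa = 4+3+1+4+5+1+3 = 21; disp = 28−21 = 7.

7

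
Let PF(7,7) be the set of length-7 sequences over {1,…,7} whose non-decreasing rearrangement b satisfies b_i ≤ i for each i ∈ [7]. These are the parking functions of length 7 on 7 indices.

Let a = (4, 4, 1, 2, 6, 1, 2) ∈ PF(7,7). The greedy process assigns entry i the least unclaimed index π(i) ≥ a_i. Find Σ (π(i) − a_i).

Σπ = 7·8/2 = 28 (π permutes [7]); Σa = 4+4+1+2+6+1+2 = 20; disp = 28−20 = 8.

8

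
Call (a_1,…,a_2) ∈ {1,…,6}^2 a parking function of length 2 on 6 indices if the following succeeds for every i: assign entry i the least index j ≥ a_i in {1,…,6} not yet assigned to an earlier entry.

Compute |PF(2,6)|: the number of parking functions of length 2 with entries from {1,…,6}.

|PF(2,6)| = (7−2)·7^(2−1) = 5×7 = 35 (Konheim–Weiss)
E.g. (1,3) → sorted (1,3): b_i ≤ 4+i ∀i, a PF.

35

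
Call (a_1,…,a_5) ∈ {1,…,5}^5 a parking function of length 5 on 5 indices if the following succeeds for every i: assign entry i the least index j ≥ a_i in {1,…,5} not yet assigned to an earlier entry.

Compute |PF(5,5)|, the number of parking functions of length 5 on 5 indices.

1296

Count = (6−5)·6^(5−1) = 1·1296 = 1296 [KW]
Example (3,1,1,3,1) → sorted (1,1,1,3,3): b_i ≤ i ∀i, a PF.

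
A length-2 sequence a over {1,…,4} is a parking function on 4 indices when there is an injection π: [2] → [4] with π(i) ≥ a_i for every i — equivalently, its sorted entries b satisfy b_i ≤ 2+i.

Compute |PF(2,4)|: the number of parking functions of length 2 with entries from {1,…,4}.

15

#PF = 3·5^1 = 3 · 5 = 15 (Pollak)
One tuple (3,2) → sorted (2,3): b_i ≤ 2+i ∀i, a PF.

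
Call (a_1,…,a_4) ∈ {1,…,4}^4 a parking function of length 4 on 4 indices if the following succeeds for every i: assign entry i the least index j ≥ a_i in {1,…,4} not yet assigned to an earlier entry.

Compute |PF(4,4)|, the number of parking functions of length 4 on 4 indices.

125

|PF(4,4)| = (4−4+1)·(4+1)^(4−1) = 1 · 125 = 125
Example (2,1,2,2) → sorted (1,2,2,2): b_i ≤ i ∀i, a PF.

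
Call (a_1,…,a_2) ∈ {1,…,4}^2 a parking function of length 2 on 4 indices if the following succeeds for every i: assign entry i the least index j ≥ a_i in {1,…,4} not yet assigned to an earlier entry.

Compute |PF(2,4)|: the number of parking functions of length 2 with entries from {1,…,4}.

15

Count = (4+1−2)·(4+1)^{2−1} = 3·5 = 15 (Pollak)
E.g. (4,1) → sorted (1,4): b_i ≤ 2+i ∀i, a PF.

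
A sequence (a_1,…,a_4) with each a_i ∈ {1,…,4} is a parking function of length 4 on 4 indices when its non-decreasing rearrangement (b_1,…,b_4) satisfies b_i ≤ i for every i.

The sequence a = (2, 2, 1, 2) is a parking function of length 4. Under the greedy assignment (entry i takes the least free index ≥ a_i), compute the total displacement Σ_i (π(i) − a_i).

Σπ = 10 ({1..4} each once); Σa = 2+2+1+2 = 7; disp = 10−7 = 3.

3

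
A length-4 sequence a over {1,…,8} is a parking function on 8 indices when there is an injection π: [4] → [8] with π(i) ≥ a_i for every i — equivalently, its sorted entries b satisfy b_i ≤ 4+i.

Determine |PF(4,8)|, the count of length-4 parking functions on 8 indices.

3645

#PF = (8−4+1)·(8+1)^(4−1) = 5×729 = 3645 (Pollak)
E.g. (4,4,4,7) → sorted (4,4,4,7): b_i ≤ 4+i ∀i, a PF.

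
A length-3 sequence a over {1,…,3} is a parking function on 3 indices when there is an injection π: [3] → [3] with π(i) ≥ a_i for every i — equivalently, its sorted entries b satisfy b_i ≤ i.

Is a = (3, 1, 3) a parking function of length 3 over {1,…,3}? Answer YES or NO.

NO

Rearranged: b = (1, 3, 3).
  b_1=1 ≤ 1
  b_2=3 > 2
  fails at i=2 ⇒ NO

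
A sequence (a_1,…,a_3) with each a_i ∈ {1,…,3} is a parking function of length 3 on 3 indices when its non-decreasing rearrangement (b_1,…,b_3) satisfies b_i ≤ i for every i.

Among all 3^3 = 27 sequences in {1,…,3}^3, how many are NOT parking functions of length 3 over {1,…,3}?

|PF(3,3)| = (4−3)·4^(3−1) = 1·16 = 16 (Konheim–Weiss)
Check (1,3,3) → sorted (1,3,3): b_2=3>2, not a PF.
Total 27; non-PF = 27−16 = 11

11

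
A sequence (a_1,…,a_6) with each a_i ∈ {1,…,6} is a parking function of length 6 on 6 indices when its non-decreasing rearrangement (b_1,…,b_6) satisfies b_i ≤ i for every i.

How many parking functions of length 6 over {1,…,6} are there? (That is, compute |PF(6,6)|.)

16807

|PF(6,6)| = (6+1−6)·(6+1)^{6−1} = 1·16807 = 16807 [KW]
Check (6,5,1,4,3,1) → sorted (1,1,3,4,5,6): b_i ≤ i ∀i, a PF.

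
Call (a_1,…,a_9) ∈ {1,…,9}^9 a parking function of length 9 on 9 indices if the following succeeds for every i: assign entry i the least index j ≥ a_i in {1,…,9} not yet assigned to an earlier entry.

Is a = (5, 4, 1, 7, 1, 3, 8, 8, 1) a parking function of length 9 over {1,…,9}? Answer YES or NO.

Rearranged: b = (1, 1, 1, 3, 4, 5, 7, 8, 8).
  b_1=1 ≤ 1
  b_2=1 ≤ 2
  b_3=1 ≤ 3
  b_4=3 ≤ 4
  b_5=4 ≤ 5
  b_6=5 ≤ 6
  b_7=7 ≤ 7
  b_8=8 ≤ 8
  b_9=8 ≤ 9
All bounds hold ⇒ YES

YES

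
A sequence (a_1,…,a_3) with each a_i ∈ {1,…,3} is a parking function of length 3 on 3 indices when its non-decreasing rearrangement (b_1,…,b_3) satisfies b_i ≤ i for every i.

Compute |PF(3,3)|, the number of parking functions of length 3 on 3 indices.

|PF(3,3)| = 1·4^2 = 1×16 = 16
Check (1,2,1) → sorted (1,1,2): b_i ≤ i ∀i, a PF.

16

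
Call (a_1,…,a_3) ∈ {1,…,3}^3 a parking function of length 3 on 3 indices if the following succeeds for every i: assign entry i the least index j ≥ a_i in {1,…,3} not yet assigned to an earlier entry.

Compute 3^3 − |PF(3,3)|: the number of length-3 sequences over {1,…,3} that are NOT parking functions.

11

|PF| = (4−3)·4^(3−1) = 1·16 = 16 (Konheim–Weiss)
Example (3,3,2) → sorted (2,3,3): b_1=2>1, not a PF.
So 27 − 16 = 11 fail.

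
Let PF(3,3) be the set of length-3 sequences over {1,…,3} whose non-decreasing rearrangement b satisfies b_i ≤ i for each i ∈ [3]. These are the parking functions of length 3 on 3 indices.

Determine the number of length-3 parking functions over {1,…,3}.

|PF| = (3−3+1)·(3+1)^(3−1) = 1·16 = 16
Check (1,2,1) → sorted (1,1,2): b_i ≤ i ∀i, a PF.

16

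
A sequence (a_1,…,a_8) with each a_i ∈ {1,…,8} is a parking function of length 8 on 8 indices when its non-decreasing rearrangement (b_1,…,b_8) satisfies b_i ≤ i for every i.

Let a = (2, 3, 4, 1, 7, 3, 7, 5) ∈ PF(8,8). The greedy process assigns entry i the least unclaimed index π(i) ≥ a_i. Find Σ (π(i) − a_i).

4

Σπ(i) = 1+…+8 = 36; Σa = 2+3+4+1+7+3+7+5 = 32; disp = 36−32 = 4.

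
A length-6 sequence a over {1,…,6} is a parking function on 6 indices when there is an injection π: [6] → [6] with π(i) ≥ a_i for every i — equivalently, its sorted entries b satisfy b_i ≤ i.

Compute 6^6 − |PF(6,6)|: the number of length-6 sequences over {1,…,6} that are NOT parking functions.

29849

|PF(6,6)| = (6−6+1)·(6+1)^(6−1) = 1 · 16807 = 16807
Example (5,5,3,1,6,6) → sorted (1,3,5,5,6,6): b_2=3>2, not a PF.
Total 46656; non-PF = 46656−16807 = 29849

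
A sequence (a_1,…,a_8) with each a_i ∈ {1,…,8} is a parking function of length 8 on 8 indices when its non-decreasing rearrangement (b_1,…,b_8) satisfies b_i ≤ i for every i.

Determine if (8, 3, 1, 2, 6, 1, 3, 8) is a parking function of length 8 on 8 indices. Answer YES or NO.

NO

Sorted: b = (1, 1, 2, 3, 3, 6, 8, 8).
  b_1=1 ≤ 1
  b_2=1 ≤ 2
  b_3=2 ≤ 3
  b_4=3 ≤ 4
  b_5=3 ≤ 5
  b_6=6 ≤ 6
  b_7=8 > 7
  fails at i=7 ⇒ NO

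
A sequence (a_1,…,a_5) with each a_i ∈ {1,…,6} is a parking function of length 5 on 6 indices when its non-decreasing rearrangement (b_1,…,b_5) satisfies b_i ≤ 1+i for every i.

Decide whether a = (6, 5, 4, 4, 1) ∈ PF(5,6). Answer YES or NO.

NO

Rearranged: b = (1, 4, 4, 5, 6).
  b_1=1 ≤ 2
  b_2=4 > 3
  fails at i=2 ⇒ NO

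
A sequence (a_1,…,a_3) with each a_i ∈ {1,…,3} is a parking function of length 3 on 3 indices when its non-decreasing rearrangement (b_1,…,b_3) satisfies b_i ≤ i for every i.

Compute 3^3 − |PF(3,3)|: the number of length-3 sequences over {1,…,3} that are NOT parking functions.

|PF| = (3−3+1)·(3+1)^(3−1) = 1 · 16 = 16 (Pollak)
Check (2,3,3) → sorted (2,3,3): b_1=2>1, not a PF.
So 27 − 16 = 11 fail.

11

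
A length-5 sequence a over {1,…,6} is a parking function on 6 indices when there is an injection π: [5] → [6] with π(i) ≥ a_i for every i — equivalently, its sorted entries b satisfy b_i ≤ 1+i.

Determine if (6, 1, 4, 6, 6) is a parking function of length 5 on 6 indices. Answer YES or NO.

Order a: b = (1, 4, 6, 6, 6).
  b_1=1 ≤ 2
  b_2=4 > 3
  fails at i=2 ⇒ NO

NO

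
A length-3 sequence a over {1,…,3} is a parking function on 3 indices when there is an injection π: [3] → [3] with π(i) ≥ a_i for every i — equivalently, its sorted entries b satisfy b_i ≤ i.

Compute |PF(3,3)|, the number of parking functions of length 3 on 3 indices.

|PF(3,3)| = (4−3)·4^(3−1) = 1 · 16 = 16 (Konheim–Weiss)
Example (1,1,3) → sorted (1,1,3): b_i ≤ i ∀i, a PF.

16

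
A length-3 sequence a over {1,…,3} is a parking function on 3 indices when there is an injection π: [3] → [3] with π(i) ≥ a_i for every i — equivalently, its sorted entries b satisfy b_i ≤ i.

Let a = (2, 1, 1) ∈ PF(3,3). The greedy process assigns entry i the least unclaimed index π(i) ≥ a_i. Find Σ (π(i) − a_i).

2

Σπ = 3·4/2 = 6 (π permutes [3]); Σa = 2+1+1 = 4; disp = 6−4 = 2.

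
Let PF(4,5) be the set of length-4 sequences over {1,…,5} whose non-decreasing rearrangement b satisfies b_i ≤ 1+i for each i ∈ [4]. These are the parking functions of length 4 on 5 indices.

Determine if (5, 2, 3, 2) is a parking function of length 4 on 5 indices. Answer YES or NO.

Rearranged: b = (2, 2, 3, 5).
  b_1=2 ≤ 2
  b_2=2 ≤ 3
  b_3=3 ≤ 4
  b_4=5 ≤ 5
All bounds hold ⇒ YES

YES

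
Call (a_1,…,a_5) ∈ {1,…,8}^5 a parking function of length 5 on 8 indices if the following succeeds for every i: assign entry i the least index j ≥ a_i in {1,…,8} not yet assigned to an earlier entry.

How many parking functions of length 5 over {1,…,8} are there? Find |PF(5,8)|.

|PF| = 4·9^4 = 4×6561 = 26244 [KW]
Check (4,6,1,4,5) → sorted (1,4,4,5,6): b_i ≤ 3+i ∀i, a PF.

26244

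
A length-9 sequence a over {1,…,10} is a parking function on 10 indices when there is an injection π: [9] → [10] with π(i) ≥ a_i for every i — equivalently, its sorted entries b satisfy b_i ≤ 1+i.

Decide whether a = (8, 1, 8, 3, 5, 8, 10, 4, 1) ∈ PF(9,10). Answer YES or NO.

NO

Rearranged: b = (1, 1, 3, 4, 5, 8, 8, 8, 10).
  b_1=1 ≤ 2
  b_2=1 ≤ 3
  b_3=3 ≤ 4
  b_4=4 ≤ 5
  b_5=5 ≤ 6
  b_6=8 > 7
  fails at i=6 ⇒ NO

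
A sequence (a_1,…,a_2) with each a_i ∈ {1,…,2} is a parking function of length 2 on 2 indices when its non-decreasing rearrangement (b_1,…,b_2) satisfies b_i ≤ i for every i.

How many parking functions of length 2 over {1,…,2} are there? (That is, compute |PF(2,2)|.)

3

|PF(2,2)| = 1·3^1 = 1×3 = 3 [KW]
One tuple (1,2) → sorted (1,2): b_i ≤ i ∀i, a PF.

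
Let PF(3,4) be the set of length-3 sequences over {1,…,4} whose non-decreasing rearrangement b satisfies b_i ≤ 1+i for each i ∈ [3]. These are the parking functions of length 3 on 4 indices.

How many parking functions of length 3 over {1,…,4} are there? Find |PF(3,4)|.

|PF(3,4)| = 2·5^2 = 2 · 25 = 50 (Konheim–Weiss)
E.g. (2,1,1) → sorted (1,1,2): b_i ≤ 1+i ∀i, a PF.

50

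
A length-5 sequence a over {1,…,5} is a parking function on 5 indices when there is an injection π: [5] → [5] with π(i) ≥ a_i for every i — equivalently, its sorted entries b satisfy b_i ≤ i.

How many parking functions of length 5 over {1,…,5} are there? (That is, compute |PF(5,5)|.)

Count = (5−5+1)·(5+1)^(5−1) = 1·1296 = 1296
Check (1,3,1,3,4) → sorted (1,1,3,3,4): b_i ≤ i ∀i, a PF.

1296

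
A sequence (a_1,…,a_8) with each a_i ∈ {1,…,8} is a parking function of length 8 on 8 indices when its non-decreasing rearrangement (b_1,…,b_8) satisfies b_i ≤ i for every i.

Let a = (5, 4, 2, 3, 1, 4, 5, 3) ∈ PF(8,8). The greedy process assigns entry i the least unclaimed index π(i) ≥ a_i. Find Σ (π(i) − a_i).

Σπ = 8·9/2 = 36 (π permutes [8]); Σa = 5+4+2+3+1+4+5+3 = 27; disp = 36−27 = 9.

9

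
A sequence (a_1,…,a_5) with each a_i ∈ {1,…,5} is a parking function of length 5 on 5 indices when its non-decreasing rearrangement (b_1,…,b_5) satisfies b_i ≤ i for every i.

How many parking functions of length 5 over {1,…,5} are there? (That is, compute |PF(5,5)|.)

#PF = (6−5)·6^(5−1) = 1·1296 = 1296 (Pollak)
Example (1,2,1,2,4) → sorted (1,1,2,2,4): b_i ≤ i ∀i, a PF.

1296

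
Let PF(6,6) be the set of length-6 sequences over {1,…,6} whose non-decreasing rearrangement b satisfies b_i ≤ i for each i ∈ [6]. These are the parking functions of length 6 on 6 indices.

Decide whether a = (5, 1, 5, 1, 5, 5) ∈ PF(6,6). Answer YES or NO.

Sorted: b = (1, 1, 5, 5, 5, 5).
  b_1=1 ≤ 1
  b_2=1 ≤ 2
  b_3=5 > 3
  fails at i=3 ⇒ NO

NO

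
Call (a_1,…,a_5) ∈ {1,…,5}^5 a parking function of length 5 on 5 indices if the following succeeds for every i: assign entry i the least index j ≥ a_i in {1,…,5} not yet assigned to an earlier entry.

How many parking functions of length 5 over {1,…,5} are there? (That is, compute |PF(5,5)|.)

Count = (5−5+1)·(5+1)^(5−1) = 1 · 1296 = 1296
Check (2,3,3,1,3) → sorted (1,2,3,3,3): b_i ≤ i ∀i, a PF.

1296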